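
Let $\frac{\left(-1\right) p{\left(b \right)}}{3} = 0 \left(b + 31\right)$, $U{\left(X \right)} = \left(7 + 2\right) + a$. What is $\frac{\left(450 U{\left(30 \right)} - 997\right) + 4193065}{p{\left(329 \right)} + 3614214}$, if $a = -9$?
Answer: $\frac{698678}{602369} \approx 1.1599$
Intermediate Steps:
$U{\left(X \right)} = 0$ ($U{\left(X \right)} = \left(7 + 2\right) - 9 = 9 - 9 = 0$)
$p{\left(b \right)} = 0$ ($p{\left(b \right)} = - 3 \cdot 0 \left(b + 31\right) = - 3 \cdot 0 \left(31 + b\right) = \left(-3\right) 0 = 0$)
$\frac{\left(450 U{\left(30 \right)} - 997\right) + 4193065}{p{\left(329 \right)} + 3614214} = \frac{\left(450 \cdot 0 - 997\right) + 4193065}{0 + 3614214} = \frac{\left(0 - 997\right) + 4193065}{3614214} = \left(-997 + 4193065\right) \frac{1}{3614214} = 4192068 \cdot \frac{1}{3614214} = \frac{698678}{602369}$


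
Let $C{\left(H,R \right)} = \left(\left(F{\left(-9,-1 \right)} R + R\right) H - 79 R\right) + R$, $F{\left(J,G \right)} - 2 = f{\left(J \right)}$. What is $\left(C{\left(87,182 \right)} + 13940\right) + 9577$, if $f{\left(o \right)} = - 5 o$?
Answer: $769353$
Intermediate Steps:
$F{\left(J,G \right)} = 2 - 5 J$
$C{\left(H,R \right)} = - 78 R + 48 H R$ ($C{\left(H,R \right)} = \left(\left(\left(2 - -45\right) R + R\right) H - 79 R\right) + R = \left(\left(\left(2 + 45\right) R + R\right) H - 79 R\right) + R = \left(\left(47 R + R\right) H - 79 R\right) + R = \left(48 R H - 79 R\right) + R = \left(48 H R - 79 R\right) + R = \left(- 79 R + 48 H R\right) + R = - 78 R + 48 H R$)
$\left(C{\left(87,182 \right)} + 13940\right) + 9577 = \left(6 \cdot 182 \left(-13 + 8 \cdot 87\right) + 13940\right) + 9577 = \left(6 \cdot 182 \left(-13 + 696\right) + 13940\right) + 9577 = \left(6 \cdot 182 \cdot 683 + 13940\right) + 9577 = \left(745836 + 13940\right) + 9577 = 759776 + 9577 = 769353$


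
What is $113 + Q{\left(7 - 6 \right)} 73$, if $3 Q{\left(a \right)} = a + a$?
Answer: $\frac{485}{3} \approx 161.67$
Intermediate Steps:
$Q{\left(a \right)} = \frac{2 a}{3}$ ($Q{\left(a \right)} = \frac{a + a}{3} = \frac{2 a}{3}$)
$113 + Q{\left(7 - 6 \right)} 73 = 113 + \frac{2 \left(7 - 6\right)}{3} \cdot 73 = 113 + \frac{2}{3} \cdot 1 \cdot 73 = 113 + \frac{2}{3} \cdot 73 = 113 + \frac{146}{3} = \frac{485}{3}$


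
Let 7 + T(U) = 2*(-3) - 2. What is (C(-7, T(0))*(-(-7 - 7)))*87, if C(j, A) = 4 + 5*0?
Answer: 4872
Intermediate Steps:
T(U) = -15 (T(U) = -7 + (2*(-3) - 2) = -7 + (-6 - 2) = -7 - 8 = -15)
C(j, A) = 4 (C(j, A) = 4 + 0 = 4)
(C(-7, T(0))*(-(-7 - 7)))*87 = (4*(-(-7 - 7)))*87 = (4*(-1*(-14)))*87 = (4*14)*87 = 56*87 = 4872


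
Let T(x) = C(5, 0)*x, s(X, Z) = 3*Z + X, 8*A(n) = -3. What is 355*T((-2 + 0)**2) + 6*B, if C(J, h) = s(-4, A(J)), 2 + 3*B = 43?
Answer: -14391/2 ≈ -7195.5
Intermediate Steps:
A(n) = -3/8 (A(n) = (1/8)*(-3) = -3/8)
s(X, Z) = X + 3*Z
B = 41/3 (B = -2/3 + (1/3)*43 = -2/3 + 43/3 = 41/3 ≈ 13.667)
C(J, h) = -41/8 (C(J, h) = -4 + 3*(-3/8) = -4 - 9/8 = -41/8)
T(x) = -41*x/8
355*T((-2 + 0)**2) + 6*B = 355*(-41*(-2 + 0)**2/8) + 6*(41/3) = 355*(-41/8*(-2)**2) + 82 = 355*(-41/8*4) + 82 = 355*(-41/2) + 82 = -14555/2 + 82 = -14391/2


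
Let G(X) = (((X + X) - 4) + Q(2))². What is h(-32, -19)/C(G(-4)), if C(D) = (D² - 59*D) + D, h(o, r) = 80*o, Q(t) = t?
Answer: -64/105 ≈ -0.60952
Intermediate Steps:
G(X) = (-2 + 2*X)² (G(X) = (((X + X) - 4) + 2)² = ((2*X - 4) + 2)² = ((-4 + 2*X) + 2)² = (-2 + 2*X)²)
C(D) = D² - 58*D
h(-32, -19)/C(G(-4)) = (80*(-32))/(((4*(-1 - 4)²)*(-58 + 4*(-1 - 4)²))) = -2560*1/(100*(-58 + 4*(-5)²)) = -2560*1/(100*(-58 + 4*25)) = -2560*1/(100*(-58 + 100)) = -2560/(100*42) = -2560/4200 = -2560*1/4200 = -64/105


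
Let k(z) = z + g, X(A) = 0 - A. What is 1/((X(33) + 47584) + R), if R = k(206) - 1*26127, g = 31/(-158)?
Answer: 158/3417509 ≈ 4.6232e-5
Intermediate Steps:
X(A) = -A
g = -31/158 (g = 31*(-1/158) = -31/158 ≈ -0.19620)
k(z) = -31/158 + z (k(z) = z - 31/158 = -31/158 + z)
R = -4095549/158 (R = (-31/158 + 206) - 1*26127 = 32517/158 - 26127 = -4095549/158 ≈ -25921.)
1/((X(33) + 47584) + R) = 1/((-1*33 + 47584) - 4095549/158) = 1/((-33 + 47584) - 4095549/158) = 1/(47551 - 4095549/158) = 1/(3417509/158) = 158/3417509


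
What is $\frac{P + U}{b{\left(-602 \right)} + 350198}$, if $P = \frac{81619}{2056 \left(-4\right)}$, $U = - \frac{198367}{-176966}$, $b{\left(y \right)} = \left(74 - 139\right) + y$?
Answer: $- \frac{6406208873}{254348183313952} \approx -2.5187 \cdot 10^{-5}$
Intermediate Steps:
$b{\left(y \right)} = -65 + y$
$U = \frac{198367}{176966}$ ($U = \left(-198367\right) \left(- \frac{1}{176966}\right) = \frac{198367}{176966} \approx 1.1209$)
$P = - \frac{81619}{8224}$ ($P = \frac{81619}{-8224} = 81619 \left(- \frac{1}{8224}\right) = - \frac{81619}{8224} \approx -9.9245$)
$\frac{P + U}{b{\left(-602 \right)} + 350198} = \frac{- \frac{81619}{8224} + \frac{198367}{176966}}{\left(-65 - 602\right) + 350198} = - \frac{6406208873}{727684192 \left(-667 + 350198\right)} = - \frac{6406208873}{727684192 \cdot 349531} = \left(- \frac{6406208873}{727684192}\right) \frac{1}{349531} = - \frac{6406208873}{254348183313952}$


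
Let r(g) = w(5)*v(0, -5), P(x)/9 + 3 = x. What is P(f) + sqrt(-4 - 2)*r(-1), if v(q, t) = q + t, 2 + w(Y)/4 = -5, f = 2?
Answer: -9 + 140*I*sqrt(6) ≈ -9.0 + 342.93*I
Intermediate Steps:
w(Y) = -28 (w(Y) = -8 + 4*(-5) = -8 - 20 = -28)
P(x) = -27 + 9*x
r(g) = 140 (r(g) = -28*(0 - 5) = -28*(-5) = 140)
P(f) + sqrt(-4 - 2)*r(-1) = (-27 + 9*2) + sqrt(-4 - 2)*140 = (-27 + 18) + sqrt(-6)*140 = -9 + (I*sqrt(6))*140 = -9 + 140*I*sqrt(6)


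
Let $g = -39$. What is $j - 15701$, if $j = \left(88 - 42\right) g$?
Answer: $-17495$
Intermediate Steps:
$j = -1794$ ($j = \left(88 - 42\right) \left(-39\right) = 46 \left(-39\right) = -1794$)
$j - 15701 = -1794 - 15701 = -17495$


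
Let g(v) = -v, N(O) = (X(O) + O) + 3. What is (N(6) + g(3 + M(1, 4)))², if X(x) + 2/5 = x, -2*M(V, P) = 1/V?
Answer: 14641/100 ≈ 146.41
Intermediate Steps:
M(V, P) = -1/(2*V)
X(x) = -⅖ + x
N(O) = 13/5 + 2*O (N(O) = ((-⅖ + O) + O) + 3 = (-⅖ + 2*O) + 3 = 13/5 + 2*O)
(N(6) + g(3 + M(1, 4)))² = ((13/5 + 2*6) - (3 - ½/1))² = ((13/5 + 12) - (3 - ½*1))² = (73/5 - (3 - ½))² = (73/5 - 1*5/2)² = (73/5 - 5/2)² = (121/10)² = 14641/100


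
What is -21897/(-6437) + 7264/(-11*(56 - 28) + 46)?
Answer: -20510677/843247 ≈ -24.323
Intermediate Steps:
-21897/(-6437) + 7264/(-11*(56 - 28) + 46) = -21897*(-1/6437) + 7264/(-11*28 + 46) = 21897/6437 + 7264/(-308 + 46) = 21897/6437 + 7264/(-262) = 21897/6437 + 7264*(-1/262) = 21897/6437 - 3632/131 = -20510677/843247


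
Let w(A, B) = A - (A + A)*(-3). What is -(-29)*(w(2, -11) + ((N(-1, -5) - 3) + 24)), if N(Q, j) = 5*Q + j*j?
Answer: 1595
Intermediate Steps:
N(Q, j) = j**2 + 5*Q (N(Q, j) = 5*Q + j**2 = j**2 + 5*Q)
w(A, B) = 7*A (w(A, B) = A - 2*A*(-3) = A - (-6)*A = A + 6*A = 7*A)
-(-29)*(w(2, -11) + ((N(-1, -5) - 3) + 24)) = -(-29)*(7*2 + ((((-5)**2 + 5*(-1)) - 3) + 24)) = -(-29)*(14 + (((25 - 5) - 3) + 24)) = -(-29)*(14 + ((20 - 3) + 24)) = -(-29)*(14 + (17 + 24)) = -(-29)*(14 + 41) = -(-29)*55 = -1*(-1595) = 1595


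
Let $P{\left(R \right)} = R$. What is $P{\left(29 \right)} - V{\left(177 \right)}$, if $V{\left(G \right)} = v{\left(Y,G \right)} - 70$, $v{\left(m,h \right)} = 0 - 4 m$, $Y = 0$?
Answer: $99$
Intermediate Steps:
$v{\left(m,h \right)} = - 4 m$
$V{\left(G \right)} = -70$ ($V{\left(G \right)} = \left(-4\right) 0 - 70 = 0 - 70 = -70$)
$P{\left(29 \right)} - V{\left(177 \right)} = 29 - -70 = 29 + 70 = 99$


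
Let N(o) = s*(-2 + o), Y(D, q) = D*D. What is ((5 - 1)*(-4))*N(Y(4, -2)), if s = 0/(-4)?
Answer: 0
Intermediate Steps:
Y(D, q) = D²
s = 0 (s = 0*(-¼) = 0)
N(o) = 0 (N(o) = 0*(-2 + o) = 0)
((5 - 1)*(-4))*N(Y(4, -2)) = ((5 - 1)*(-4))*0 = (4*(-4))*0 = -16*0 = 0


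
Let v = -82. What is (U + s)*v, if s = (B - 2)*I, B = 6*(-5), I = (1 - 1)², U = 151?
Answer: -12382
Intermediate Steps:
I = 0 (I = 0² = 0)
B = -30
s = 0 (s = (-30 - 2)*0 = -32*0 = 0)
(U + s)*v = (151 + 0)*(-82) = 151*(-82) = -12382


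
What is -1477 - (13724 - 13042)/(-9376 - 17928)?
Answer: -20163663/13652 ≈ -1477.0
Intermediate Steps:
-1477 - (13724 - 13042)/(-9376 - 17928) = -1477 - 682/(-27304) = -1477 - 682*(-1)/27304 = -1477 - 1*(-341/13652) = -1477 + 341/13652 = -20163663/13652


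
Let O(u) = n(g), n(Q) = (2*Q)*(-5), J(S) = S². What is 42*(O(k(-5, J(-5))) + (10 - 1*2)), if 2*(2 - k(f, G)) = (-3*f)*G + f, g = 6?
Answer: -2184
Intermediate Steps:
n(Q) = -10*Q
k(f, G) = 2 - f/2 + 3*G*f/2 (k(f, G) = 2 - ((-3*f)*G + f)/2 = 2 - (-3*G*f + f)/2 = 2 - (f - 3*G*f)/2 = 2 + (-f/2 + 3*G*f/2) = 2 - f/2 + 3*G*f/2)
O(u) = -60 (O(u) = -10*6 = -60)
42*(O(k(-5, J(-5))) + (10 - 1*2)) = 42*(-60 + (10 - 1*2)) = 42*(-60 + (10 - 2)) = 42*(-60 + 8) = 42*(-52) = -2184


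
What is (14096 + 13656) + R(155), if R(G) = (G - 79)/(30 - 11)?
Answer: 27756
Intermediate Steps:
R(G) = -79/19 + G/19 (R(G) = (-79 + G)/19 = (-79 + G)*(1/19) = -79/19 + G/19)
(14096 + 13656) + R(155) = (14096 + 13656) + (-79/19 + (1/19)*155) = 27752 + (-79/19 + 155/19) = 27752 + 4 = 27756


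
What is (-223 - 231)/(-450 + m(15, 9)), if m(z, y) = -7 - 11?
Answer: 227/234 ≈ 0.97009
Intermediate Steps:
m(z, y) = -18
(-223 - 231)/(-450 + m(15, 9)) = (-223 - 231)/(-450 - 18) = -454/(-468) = -454*(-1/468) = 227/234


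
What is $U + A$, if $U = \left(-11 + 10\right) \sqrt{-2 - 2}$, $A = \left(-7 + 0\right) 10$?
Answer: $-70 - 2 i \approx -70.0 - 2.0 i$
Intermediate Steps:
$A = -70$ ($A = \left(-7\right) 10 = -70$)
$U = - 2 i$ ($U = - \sqrt{-4} = - 2 i \approx - 2.0 i$)
$U + A = - 2 i - 70 = -70 - 2 i$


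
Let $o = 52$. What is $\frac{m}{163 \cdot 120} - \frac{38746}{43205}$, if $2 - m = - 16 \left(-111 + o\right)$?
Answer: $- \frac{26619029}{28169660} \approx -0.94495$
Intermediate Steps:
$m = -942$ ($m = 2 - - 16 \left(-111 + 52\right) = 2 - \left(-16\right) \left(-59\right) = 2 - 944 = -942$)
$\frac{m}{163 \cdot 120} - \frac{38746}{43205} = - \frac{942}{163 \cdot 120} - \frac{38746}{43205} = - \frac{942}{19560} - \frac{38746}{43205} = \left(-942\right) \frac{1}{19560} - \frac{38746}{43205} = - \frac{157}{3260} - \frac{38746}{43205} = - \frac{26619029}{28169660}$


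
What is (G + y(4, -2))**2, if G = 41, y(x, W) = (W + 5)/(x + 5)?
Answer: 15376/9 ≈ 1708.4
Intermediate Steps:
y(x, W) = (5 + W)/(5 + x)
(G + y(4, -2))**2 = (41 + (5 - 2)/(5 + 4))**2 = (41 + 3/9)**2 = (41 + (1/9)*3)**2 = (41 + 1/3)**2 = (124/3)**2 = 15376/9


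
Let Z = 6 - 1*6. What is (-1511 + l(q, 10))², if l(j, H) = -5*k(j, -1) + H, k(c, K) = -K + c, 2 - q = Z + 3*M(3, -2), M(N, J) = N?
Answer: 2163841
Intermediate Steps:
Z = 0 (Z = 6 - 6 = 0)
q = -7 (q = 2 - (0 + 3*3) = 2 - (0 + 9) = 2 - 1*9 = 2 - 9 = -7)
k(c, K) = c - K
l(j, H) = -5 + H - 5*j (l(j, H) = -5*(j - 1*(-1)) + H = -5*(j + 1) + H = -5*(1 + j) + H = (-5 - 5*j) + H = -5 + H - 5*j)
(-1511 + l(q, 10))² = (-1511 + (-5 + 10 - 5*(-7)))² = (-1511 + (-5 + 10 + 35))² = (-1511 + 40)² = (-1471)² = 2163841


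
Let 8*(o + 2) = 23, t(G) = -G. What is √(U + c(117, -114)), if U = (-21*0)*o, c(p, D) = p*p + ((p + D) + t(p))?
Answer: 5*√543 ≈ 116.51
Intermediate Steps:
o = 7/8 (o = -2 + (⅛)*23 = -2 + 23/8 = 7/8 ≈ 0.87500)
c(p, D) = D + p² (c(p, D) = p*p + ((p + D) - p) = p² + ((D + p) - p) = p² + D = D + p²)
U = 0 (U = -21*0*(7/8) = 0*(7/8) = 0)
√(U + c(117, -114)) = √(0 + (-114 + 117²)) = √(0 + (-114 + 13689)) = √(0 + 13575) = √13575 = 5*√543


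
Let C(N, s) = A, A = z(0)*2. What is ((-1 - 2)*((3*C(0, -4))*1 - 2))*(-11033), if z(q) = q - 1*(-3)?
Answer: 529584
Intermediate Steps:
z(q) = 3 + q (z(q) = q + 3 = 3 + q)
A = 6 (A = (3 + 0)*2 = 3*2 = 6)
C(N, s) = 6
((-1 - 2)*((3*C(0, -4))*1 - 2))*(-11033) = ((-1 - 2)*((3*6)*1 - 2))*(-11033) = -3*(18*1 - 2)*(-11033) = -3*(18 - 2)*(-11033) = -3*16*(-11033) = -48*(-11033) = 529584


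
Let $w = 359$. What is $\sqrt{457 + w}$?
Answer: $4 \sqrt{51} \approx 28.566$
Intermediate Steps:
$\sqrt{457 + w} = \sqrt{457 + 359} = \sqrt{816} = 4 \sqrt{51}$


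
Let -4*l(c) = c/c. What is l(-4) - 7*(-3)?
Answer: 83/4 ≈ 20.750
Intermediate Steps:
l(c) = -¼ (l(c) = -c/(4*c) = -¼*1 = -¼)
l(-4) - 7*(-3) = -¼ - 7*(-3) = -¼ + 21 = 83/4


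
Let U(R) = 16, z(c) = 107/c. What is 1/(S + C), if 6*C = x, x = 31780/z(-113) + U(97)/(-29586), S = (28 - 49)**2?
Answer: -4748553/24467755565 ≈ -0.00019407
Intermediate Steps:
S = 441 (S = (-21)**2 = 441)
x = -53123734876/1582851 (x = 31780/((107/(-113))) + 16/(-29586) = 31780/((107*(-1/113))) + 16*(-1/29586) = 31780/(-107/113) - 8/14793 = 31780*(-113/107) - 8/14793 = -3591140/107 - 8/14793 = -53123734876/1582851 ≈ -33562.)
C = -26561867438/4748553 (C = (1/6)*(-53123734876/1582851) = -26561867438/4748553 ≈ -5593.7)
1/(S + C) = 1/(441 - 26561867438/4748553) = 1/(-24467755565/4748553) = -4748553/24467755565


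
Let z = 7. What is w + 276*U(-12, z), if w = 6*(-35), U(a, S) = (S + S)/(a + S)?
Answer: -4914/5 ≈ -982.80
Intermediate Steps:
U(a, S) = 2*S/(S + a) (U(a, S) = (2*S)/(S + a) = 2*S/(S + a))
w = -210
w + 276*U(-12, z) = -210 + 276*(2*7/(7 - 12)) = -210 + 276*(2*7/(-5)) = -210 + 276*(2*7*(-1/5)) = -210 + 276*(-14/5) = -210 - 3864/5 = -4914/5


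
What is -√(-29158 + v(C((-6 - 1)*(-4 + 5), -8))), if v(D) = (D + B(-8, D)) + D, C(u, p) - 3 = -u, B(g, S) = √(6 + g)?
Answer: -√(-29138 + I*√2) ≈ -0.0041424 - 170.7*I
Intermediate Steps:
C(u, p) = 3 - u
v(D) = 2*D + I*√2 (v(D) = (D + √(6 - 8)) + D = (D + √(-2)) + D = (D + I*√2) + D = 2*D + I*√2)
-√(-29158 + v(C((-6 - 1)*(-4 + 5), -8))) = -√(-29158 + (2*(3 - (-6 - 1)*(-4 + 5)) + I*√2)) = -√(-29158 + (2*(3 - (-7)) + I*√2)) = -√(-29158 + (2*(3 - 1*(-7)) + I*√2)) = -√(-29158 + (2*(3 + 7) + I*√2)) = -√(-29158 + (2*10 + I*√2)) = -√(-29158 + (20 + I*√2)) = -√(-29138 + I*√2)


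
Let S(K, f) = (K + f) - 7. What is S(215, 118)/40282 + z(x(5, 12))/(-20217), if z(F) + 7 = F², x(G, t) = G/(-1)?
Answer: 977611/135730199 ≈ 0.0072026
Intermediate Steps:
S(K, f) = -7 + K + f
x(G, t) = -G (x(G, t) = G*(-1) = -G)
z(F) = -7 + F²
S(215, 118)/40282 + z(x(5, 12))/(-20217) = (-7 + 215 + 118)/40282 + (-7 + (-1*5)²)/(-20217) = 326*(1/40282) + (-7 + (-5)²)*(-1/20217) = 163/20141 + (-7 + 25)*(-1/20217) = 163/20141 + 18*(-1/20217) = 163/20141 - 6/6739 = 977611/135730199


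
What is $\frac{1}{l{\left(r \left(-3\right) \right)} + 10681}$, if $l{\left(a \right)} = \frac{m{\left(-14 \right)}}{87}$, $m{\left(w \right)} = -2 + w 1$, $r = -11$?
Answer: $\frac{87}{929231} \approx 9.3626 \cdot 10^{-5}$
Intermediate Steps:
$m{\left(w \right)} = -2 + w$
$l{\left(a \right)} = - \frac{16}{87}$ ($l{\left(a \right)} = \frac{-2 - 14}{87} = \left(-16\right) \frac{1}{87} = - \frac{16}{87}$)
$\frac{1}{l{\left(r \left(-3\right) \right)} + 10681} = \frac{1}{- \frac{16}{87} + 10681} = \frac{1}{\frac{929231}{87}} = \frac{87}{929231}$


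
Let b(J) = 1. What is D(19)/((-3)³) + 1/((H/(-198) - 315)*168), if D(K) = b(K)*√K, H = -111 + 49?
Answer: -33/1744624 - √19/27 ≈ -0.16146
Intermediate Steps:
H = -62
D(K) = √K (D(K) = 1*√K = √K)
D(19)/((-3)³) + 1/((H/(-198) - 315)*168) = √19/((-3)³) + 1/(-62/(-198) - 315*168) = √19/(-27) + (1/168)/(-62*(-1/198) - 315) = √19*(-1/27) + (1/168)/(31/99 - 315) = -√19/27 + (1/168)/(-31154/99) = -√19/27 - 99/31154*1/168 = -√19/27 - 33/1744624 = -33/1744624 - √19/27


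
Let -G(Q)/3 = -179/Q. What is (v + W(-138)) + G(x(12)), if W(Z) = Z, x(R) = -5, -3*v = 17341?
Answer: -90386/15 ≈ -6025.7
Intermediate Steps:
v = -17341/3 (v = -⅓*17341 = -17341/3 ≈ -5780.3)
G(Q) = 537/Q (G(Q) = -(-537)/Q = 537/Q)
(v + W(-138)) + G(x(12)) = (-17341/3 - 138) + 537/(-5) = -17755/3 + 537*(-⅕) = -17755/3 - 537/5 = -90386/15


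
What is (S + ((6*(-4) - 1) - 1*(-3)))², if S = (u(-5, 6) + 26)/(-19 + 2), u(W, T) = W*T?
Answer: 136900/289 ≈ 473.70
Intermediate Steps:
u(W, T) = T*W
S = 4/17 (S = (6*(-5) + 26)/(-19 + 2) = (-30 + 26)/(-17) = -4*(-1/17) = 4/17 ≈ 0.23529)
(S + ((6*(-4) - 1) - 1*(-3)))² = (4/17 + ((6*(-4) - 1) - 1*(-3)))² = (4/17 + ((-24 - 1) + 3))² = (4/17 + (-25 + 3))² = (4/17 - 22)² = (-370/17)² = 136900/289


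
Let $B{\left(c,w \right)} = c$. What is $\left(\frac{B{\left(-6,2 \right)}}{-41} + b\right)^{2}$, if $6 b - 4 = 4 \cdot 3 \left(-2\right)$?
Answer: $\frac{153664}{15129} \approx 10.157$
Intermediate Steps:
$b = - \frac{10}{3}$ ($b = \frac{2}{3} + \frac{4 \cdot 3 \left(-2\right)}{6} = \frac{2}{3} + \frac{12 \left(-2\right)}{6} = \frac{2}{3} + \frac{1}{6} \left(-24\right) = \frac{2}{3} - 4 = - \frac{10}{3} \approx -3.3333$)
$\left(\frac{B{\left(-6,2 \right)}}{-41} + b\right)^{2} = \left(- \frac{6}{-41} - \frac{10}{3}\right)^{2} = \left(\left(-6\right) \left(- \frac{1}{41}\right) - \frac{10}{3}\right)^{2} = \left(\frac{6}{41} - \frac{10}{3}\right)^{2} = \left(- \frac{392}{123}\right)^{2} = \frac{153664}{15129}$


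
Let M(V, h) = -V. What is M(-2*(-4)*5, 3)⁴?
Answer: 2560000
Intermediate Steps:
M(-2*(-4)*5, 3)⁴ = (-(-2*(-4))*5)⁴ = (-8*5)⁴ = (-1*40)⁴ = (-40)⁴ = 2560000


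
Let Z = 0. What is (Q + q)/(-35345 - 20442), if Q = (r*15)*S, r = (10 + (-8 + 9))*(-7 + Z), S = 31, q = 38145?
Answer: -2340/55787 ≈ -0.041945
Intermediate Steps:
r = -77 (r = (10 + (-8 + 9))*(-7 + 0) = (10 + 1)*(-7) = 11*(-7) = -77)
Q = -35805 (Q = -77*15*31 = -1155*31 = -35805)
(Q + q)/(-35345 - 20442) = (-35805 + 38145)/(-35345 - 20442) = 2340/(-55787) = 2340*(-1/55787) = -2340/55787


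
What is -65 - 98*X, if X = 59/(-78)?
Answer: 356/39 ≈ 9.1282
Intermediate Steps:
X = -59/78 (X = 59*(-1/78) = -59/78 ≈ -0.75641)
-65 - 98*X = -65 - 98*(-59/78) = -65 + 2891/39 = 356/39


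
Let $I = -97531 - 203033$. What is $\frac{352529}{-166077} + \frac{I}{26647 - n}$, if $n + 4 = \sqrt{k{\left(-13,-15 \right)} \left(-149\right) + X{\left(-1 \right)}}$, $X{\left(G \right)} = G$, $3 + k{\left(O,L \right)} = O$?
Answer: $- \frac{263453957749625}{19660013073531} - \frac{50094 \sqrt{2383}}{118378903} \approx -13.421$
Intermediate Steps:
$k{\left(O,L \right)} = -3 + O$
$n = -4 + \sqrt{2383}$ ($n = -4 + \sqrt{\left(-3 - 13\right) \left(-149\right) - 1} = -4 + \sqrt{\left(-16\right) \left(-149\right) - 1} = -4 + \sqrt{2384 - 1} = -4 + \sqrt{2383} \approx 44.816$)
$I = -300564$
$\frac{352529}{-166077} + \frac{I}{26647 - n} = \frac{352529}{-166077} - \frac{300564}{26647 - \left(-4 + \sqrt{2383}\right)} = 352529 \left(- \frac{1}{166077}\right) - \frac{300564}{26647 + \left(4 - \sqrt{2383}\right)} = - \frac{352529}{166077} - \frac{300564}{26651 - \sqrt{2383}}$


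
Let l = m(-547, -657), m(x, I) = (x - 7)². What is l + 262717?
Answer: 569633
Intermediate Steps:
m(x, I) = (-7 + x)²
l = 306916 (l = (-7 - 547)² = (-554)² = 306916)
l + 262717 = 306916 + 262717 = 569633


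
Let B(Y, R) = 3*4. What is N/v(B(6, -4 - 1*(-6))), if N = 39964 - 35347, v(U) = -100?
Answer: -4617/100 ≈ -46.170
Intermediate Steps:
B(Y, R) = 12
N = 4617
N/v(B(6, -4 - 1*(-6))) = 4617/(-100) = 4617*(-1/100) = -4617/100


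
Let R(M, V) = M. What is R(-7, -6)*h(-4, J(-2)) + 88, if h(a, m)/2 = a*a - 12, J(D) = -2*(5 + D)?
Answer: 32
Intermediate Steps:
J(D) = -10 - 2*D
h(a, m) = -24 + 2*a**2 (h(a, m) = 2*(a*a - 12) = 2*(a**2 - 12) = 2*(-12 + a**2) = -24 + 2*a**2)
R(-7, -6)*h(-4, J(-2)) + 88 = -7*(-24 + 2*(-4)**2) + 88 = -7*(-24 + 2*16) + 88 = -7*(-24 + 32) + 88 = -7*8 + 88 = -56 + 88 = 32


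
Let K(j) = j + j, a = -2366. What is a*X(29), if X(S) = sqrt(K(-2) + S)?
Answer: -11830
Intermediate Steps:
K(j) = 2*j
X(S) = sqrt(-4 + S) (X(S) = sqrt(2*(-2) + S) = sqrt(-4 + S))
a*X(29) = -2366*sqrt(-4 + 29) = -2366*sqrt(25) = -2366*5 = -11830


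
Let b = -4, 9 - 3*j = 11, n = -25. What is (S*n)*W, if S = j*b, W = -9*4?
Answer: 2400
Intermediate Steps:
j = -⅔ (j = 3 - ⅓*11 = 3 - 11/3 = -⅔ ≈ -0.66667)
W = -36
S = 8/3 (S = -⅔*(-4) = 8/3 ≈ 2.6667)
(S*n)*W = ((8/3)*(-25))*(-36) = -200/3*(-36) = 2400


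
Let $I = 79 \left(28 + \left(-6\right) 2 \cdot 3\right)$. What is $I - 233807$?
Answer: $-234439$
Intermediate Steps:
$I = -632$ ($I = 79 \left(28 - 36\right) = 79 \left(-8\right) = -632$)
$I - 233807 = -632 - 233807 = -234439$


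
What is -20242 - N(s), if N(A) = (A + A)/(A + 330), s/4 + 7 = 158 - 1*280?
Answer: -627674/31 ≈ -20248.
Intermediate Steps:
s = -516 (s = -28 + 4*(158 - 1*280) = -28 + 4*(158 - 280) = -28 + 4*(-122) = -28 - 488 = -516)
N(A) = 2*A/(330 + A) (N(A) = (2*A)/(330 + A) = 2*A/(330 + A))
-20242 - N(s) = -20242 - 2*(-516)/(330 - 516) = -20242 - 2*(-516)/(-186) = -20242 - 2*(-516)*(-1)/186 = -20242 - 1*172/31 = -20242 - 172/31 = -627674/31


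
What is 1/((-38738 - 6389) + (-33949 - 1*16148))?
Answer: -1/95224 ≈ -1.0502e-5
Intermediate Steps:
1/((-38738 - 6389) + (-33949 - 1*16148)) = 1/(-45127 + (-33949 - 16148)) = 1/(-45127 - 50097) = 1/(-95224) = -1/95224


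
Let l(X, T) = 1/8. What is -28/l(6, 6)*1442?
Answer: -323008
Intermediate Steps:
l(X, T) = 1/8
-28/l(6, 6)*1442 = -28/1/8*1442 = -28*8*1442 = -224*1442 = -323008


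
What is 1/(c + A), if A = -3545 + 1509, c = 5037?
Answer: 1/3001 ≈ 0.00033322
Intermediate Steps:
A = -2036
1/(c + A) = 1/(5037 - 2036) = 1/3001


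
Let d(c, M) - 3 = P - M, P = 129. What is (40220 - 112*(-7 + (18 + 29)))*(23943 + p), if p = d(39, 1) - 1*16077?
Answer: 285812780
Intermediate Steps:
d(c, M) = 132 - M (d(c, M) = 3 + (129 - M) = 132 - M)
p = -15946 (p = (132 - 1*1) - 1*16077 = (132 - 1) - 16077 = 131 - 16077 = -15946)
(40220 - 112*(-7 + (18 + 29)))*(23943 + p) = (40220 - 112*(-7 + (18 + 29)))*(23943 - 15946) = (40220 - 112*(-7 + 47))*7997 = (40220 - 112*40)*7997 = (40220 - 4480)*7997 = 35740*7997 = 285812780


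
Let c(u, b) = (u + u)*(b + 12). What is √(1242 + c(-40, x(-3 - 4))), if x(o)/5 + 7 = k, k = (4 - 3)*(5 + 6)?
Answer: I*√1318 ≈ 36.304*I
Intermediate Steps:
k = 11 (k = 1*11 = 11)
x(o) = 20 (x(o) = -35 + 5*11 = -35 + 55 = 20)
c(u, b) = 2*u*(12 + b) (c(u, b) = (2*u)*(12 + b) = 2*u*(12 + b))
√(1242 + c(-40, x(-3 - 4))) = √(1242 + 2*(-40)*(12 + 20)) = √(1242 + 2*(-40)*32) = √(1242 - 2560) = √(-1318) = I*√1318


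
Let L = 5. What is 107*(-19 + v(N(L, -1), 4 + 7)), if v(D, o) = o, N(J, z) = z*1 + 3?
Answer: -856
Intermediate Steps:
N(J, z) = 3 + z (N(J, z) = z + 3 = 3 + z)
107*(-19 + v(N(L, -1), 4 + 7)) = 107*(-19 + (4 + 7)) = 107*(-19 + 11) = 107*(-8) = -856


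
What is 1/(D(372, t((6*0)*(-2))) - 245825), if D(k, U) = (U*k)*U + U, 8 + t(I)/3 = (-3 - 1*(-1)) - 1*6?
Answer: 1/611215 ≈ 1.6361e-6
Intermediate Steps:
t(I) = -48 (t(I) = -24 + 3*((-3 - 1*(-1)) - 1*6) = -24 + 3*((-3 + 1) - 6) = -24 + 3*(-2 - 6) = -24 + 3*(-8) = -24 - 24 = -48)
D(k, U) = U + k*U² (D(k, U) = k*U² + U = U + k*U²)
1/(D(372, t((6*0)*(-2))) - 245825) = 1/(-48*(1 - 48*372) - 245825) = 1/(-48*(1 - 17856) - 245825) = 1/(-48*(-17855) - 245825) = 1/(857040 - 245825) = 1/611215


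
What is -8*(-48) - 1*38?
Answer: 346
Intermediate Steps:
-8*(-48) - 1*38 = 384 - 38 = 346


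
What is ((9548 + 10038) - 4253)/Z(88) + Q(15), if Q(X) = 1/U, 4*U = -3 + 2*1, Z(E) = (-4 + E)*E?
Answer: -4745/2464 ≈ -1.9257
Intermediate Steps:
Z(E) = E*(-4 + E)
U = -¼ (U = (-3 + 2*1)/4 = (-3 + 2)/4 = (¼)*(-1) = -¼ ≈ -0.25000)
Q(X) = -4 (Q(X) = 1/(-¼) = -4)
((9548 + 10038) - 4253)/Z(88) + Q(15) = ((9548 + 10038) - 4253)/((88*(-4 + 88))) - 4 = (19586 - 4253)/((88*84)) - 4 = 15333/7392 - 4 = 15333*(1/7392) - 4 = 5111/2464 - 4 = -4745/2464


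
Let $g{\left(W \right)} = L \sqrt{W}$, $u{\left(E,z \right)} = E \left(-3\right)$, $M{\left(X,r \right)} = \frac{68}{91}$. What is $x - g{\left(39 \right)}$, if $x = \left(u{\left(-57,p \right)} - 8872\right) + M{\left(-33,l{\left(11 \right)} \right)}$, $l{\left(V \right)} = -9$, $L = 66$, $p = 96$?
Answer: $- \frac{791723}{91} - 66 \sqrt{39} \approx -9112.4$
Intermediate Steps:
$M{\left(X,r \right)} = \frac{68}{91}$ ($M{\left(X,r \right)} = 68 \cdot \frac{1}{91} = \frac{68}{91}$)
$u{\left(E,z \right)} = - 3 E$
$g{\left(W \right)} = 66 \sqrt{W}$
$x = - \frac{791723}{91}$ ($x = \left(\left(-3\right) \left(-57\right) - 8872\right) + \frac{68}{91} = \left(171 - 8872\right) + \frac{68}{91} = -8701 + \frac{68}{91} = - \frac{791723}{91} \approx -8700.3$)
$x - g{\left(39 \right)} = - \frac{791723}{91} - 66 \sqrt{39}$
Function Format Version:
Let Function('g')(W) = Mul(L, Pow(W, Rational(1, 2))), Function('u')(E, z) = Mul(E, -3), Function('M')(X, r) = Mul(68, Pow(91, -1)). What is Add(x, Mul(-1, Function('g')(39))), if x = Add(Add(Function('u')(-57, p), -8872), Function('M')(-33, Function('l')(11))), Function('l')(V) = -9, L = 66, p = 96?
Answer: Add(Rational(-791723, 91), Mul(-66, Pow(39, Rational(1, 2)))) ≈ -9112.4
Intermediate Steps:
Function('M')(X, r) = Rational(68, 91) (Function('M')(X, r) = Mul(68, Rational(1, 91)) = Rational(68, 91))
Function('u')(E, z) = Mul(-3, E)
Function('g')(W) = Mul(66, Pow(W, Rational(1, 2)))
x = Rational(-791723, 91) (x = Add(Add(Mul(-3, -57), -8872), Rational(68, 91)) = Add(Add(171, -8872), Rational(68, 91)) = Add(-8701, Rational(68, 91)) = Rational(-791723, 91) ≈ -8700.3)
Add(x, Mul(-1, Function('g')(39))) = Add(Rational(-791723, 91), Mul(-1, Mul(66, Pow(39, Rational(1, 2))))) = Add(Rational(-791723, 91), Mul(-66, Pow(39, Rational(1, 2))))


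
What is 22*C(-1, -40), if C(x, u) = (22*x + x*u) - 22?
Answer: -88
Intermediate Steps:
C(x, u) = -22 + 22*x + u*x (C(x, u) = (22*x + u*x) - 22 = -22 + 22*x + u*x)
22*C(-1, -40) = 22*(-22 + 22*(-1) - 40*(-1)) = 22*(-22 - 22 + 40) = 22*(-4) = -88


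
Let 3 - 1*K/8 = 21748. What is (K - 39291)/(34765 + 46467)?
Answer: -213251/81232 ≈ -2.6252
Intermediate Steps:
K = -173960 (K = 24 - 8*21748 = 24 - 173984 = -173960)
(K - 39291)/(34765 + 46467) = (-173960 - 39291)/(34765 + 46467) = -213251/81232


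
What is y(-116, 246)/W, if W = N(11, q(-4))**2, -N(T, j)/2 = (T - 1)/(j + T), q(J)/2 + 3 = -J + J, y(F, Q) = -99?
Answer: -99/16 ≈ -6.1875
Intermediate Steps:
q(J) = -6 (q(J) = -6 + 2*(-J + J) = -6 + 2*0 = -6 + 0 = -6)
N(T, j) = -2*(-1 + T)/(T + j) (N(T, j) = -2*(T - 1)/(j + T) = -2*(-1 + T)/(T + j))
W = 16 (W = (2*(1 - 1*11)/(11 - 6))**2 = (2*(1 - 11)/5)**2 = (2*(1/5)*(-10))**2 = (-4)**2 = 16)
y(-116, 246)/W = -99/16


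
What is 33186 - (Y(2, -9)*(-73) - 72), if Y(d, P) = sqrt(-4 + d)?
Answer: 33258 + 73*I*sqrt(2) ≈ 33258.0 + 103.24*I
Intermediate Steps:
33186 - (Y(2, -9)*(-73) - 72) = 33186 - (sqrt(-4 + 2)*(-73) - 72) = 33186 - (sqrt(-2)*(-73) - 72) = 33186 - ((I*sqrt(2))*(-73) - 72) = 33186 - (-73*I*sqrt(2) - 72) = 33186 - (-72 - 73*I*sqrt(2)) = 33186 + (72 + 73*I*sqrt(2)) = 33258 + 73*I*sqrt(2)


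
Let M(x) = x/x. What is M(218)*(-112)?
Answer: -112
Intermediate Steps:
M(x) = 1
M(218)*(-112) = 1*(-112) = -112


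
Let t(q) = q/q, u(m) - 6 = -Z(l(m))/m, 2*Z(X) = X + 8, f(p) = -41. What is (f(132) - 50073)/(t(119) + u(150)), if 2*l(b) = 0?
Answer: -3758550/523 ≈ -7186.5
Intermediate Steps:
l(b) = 0 (l(b) = (1/2)*0 = 0)
Z(X) = 4 + X/2 (Z(X) = (X + 8)/2 = (8 + X)/2 = 4 + X/2)
u(m) = 6 - 4/m (u(m) = 6 - (4 + (1/2)*0)/m = 6 - (4 + 0)/m = 6 - 4/m)
t(q) = 1
(f(132) - 50073)/(t(119) + u(150)) = (-41 - 50073)/(1 + (6 - 4/150)) = -50114/(1 + (6 - 4*1/150)) = -50114/(1 + (6 - 2/75)) = -50114/(1 + 448/75) = -50114/523/75 = -50114*75/523 = -3758550/523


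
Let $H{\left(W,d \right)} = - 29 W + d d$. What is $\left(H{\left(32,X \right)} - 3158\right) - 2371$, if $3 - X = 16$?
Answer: $-6288$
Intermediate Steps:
$X = -13$ ($X = 3 - 16 = -13$)
$H{\left(W,d \right)} = d^{2} - 29 W$ ($H{\left(W,d \right)} = - 29 W + d^{2} = d^{2} - 29 W$)
$\left(H{\left(32,X \right)} - 3158\right) - 2371 = \left(\left(\left(-13\right)^{2} - 928\right) - 3158\right) - 2371 = \left(\left(169 - 928\right) - 3158\right) - 2371 = \left(-759 - 3158\right) - 2371 = -3917 - 2371 = -6288$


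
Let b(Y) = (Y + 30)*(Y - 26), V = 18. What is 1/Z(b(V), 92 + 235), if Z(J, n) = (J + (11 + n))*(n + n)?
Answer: -1/30084 ≈ -3.3240e-5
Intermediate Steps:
b(Y) = (-26 + Y)*(30 + Y) (b(Y) = (30 + Y)*(-26 + Y) = (-26 + Y)*(30 + Y))
Z(J, n) = 2*n*(11 + J + n) (Z(J, n) = (11 + J + n)*(2*n) = 2*n*(11 + J + n))
1/Z(b(V), 92 + 235) = 1/(2*(92 + 235)*(11 + (-780 + 18**2 + 4*18) + (92 + 235))) = 1/(2*327*(11 + (-780 + 324 + 72) + 327)) = 1/(2*327*(11 - 384 + 327)) = 1/(2*327*(-46)) = 1/(-30084) = -1/30084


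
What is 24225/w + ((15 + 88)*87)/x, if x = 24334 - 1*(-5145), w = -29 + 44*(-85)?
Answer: -680354766/111106351 ≈ -6.1235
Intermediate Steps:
w = -3769 (w = -29 - 3740 = -3769)
x = 29479 (x = 24334 + 5145 = 29479)
24225/w + ((15 + 88)*87)/x = 24225/(-3769) + ((15 + 88)*87)/29479 = 24225*(-1/3769) + (103*87)*(1/29479) = -24225/3769 + 8961*(1/29479) = -24225/3769 + 8961/29479 = -680354766/111106351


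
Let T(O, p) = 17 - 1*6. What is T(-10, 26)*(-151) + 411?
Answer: -1250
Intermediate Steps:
T(O, p) = 11 (T(O, p) = 17 - 6 = 11)
T(-10, 26)*(-151) + 411 = 11*(-151) + 411 = -1661 + 411 = -1250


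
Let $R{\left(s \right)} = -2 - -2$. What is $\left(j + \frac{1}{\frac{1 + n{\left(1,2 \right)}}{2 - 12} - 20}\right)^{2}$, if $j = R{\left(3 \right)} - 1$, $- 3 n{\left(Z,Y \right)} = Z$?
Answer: $\frac{99856}{90601} \approx 1.1022$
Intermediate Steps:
$R{\left(s \right)} = 0$ ($R{\left(s \right)} = -2 + 2 = 0$)
$n{\left(Z,Y \right)} = - \frac{Z}{3}$
$j = -1$ ($j = 0 - 1 = -1$)
$\left(j + \frac{1}{\frac{1 + n{\left(1,2 \right)}}{2 - 12} - 20}\right)^{2} = \left(-1 + \frac{1}{\frac{1 - \frac{1}{3}}{2 - 12} - 20}\right)^{2} = \left(-1 + \frac{1}{\frac{1 - \frac{1}{3}}{-10} - 20}\right)^{2} = \left(-1 + \frac{1}{\frac{2}{3} \left(- \frac{1}{10}\right) - 20}\right)^{2} = \left(-1 + \frac{1}{- \frac{1}{15} - 20}\right)^{2} = \left(-1 + \frac{1}{- \frac{301}{15}}\right)^{2} = \left(-1 - \frac{15}{301}\right)^{2} = \left(- \frac{316}{301}\right)^{2} = \frac{99856}{90601}$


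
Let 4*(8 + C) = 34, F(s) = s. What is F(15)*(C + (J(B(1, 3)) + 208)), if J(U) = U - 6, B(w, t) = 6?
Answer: 6255/2 ≈ 3127.5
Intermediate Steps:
J(U) = -6 + U
C = 1/2 (C = -8 + (1/4)*34 = -8 + 17/2 = 1/2 ≈ 0.50000)
F(15)*(C + (J(B(1, 3)) + 208)) = 15*(1/2 + ((-6 + 6) + 208)) = 15*(1/2 + (0 + 208)) = 15*(1/2 + 208) = 15*(417/2) = 6255/2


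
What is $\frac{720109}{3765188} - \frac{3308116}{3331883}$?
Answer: $- \frac{10056359730561}{12545165889004} \approx -0.80161$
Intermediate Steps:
$\frac{720109}{3765188} - \frac{3308116}{3331883} = - \frac{10056359730561}{12545165889004}$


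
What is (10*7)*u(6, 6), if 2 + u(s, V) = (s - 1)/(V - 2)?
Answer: -105/2 ≈ -52.500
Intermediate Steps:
u(s, V) = -2 + (-1 + s)/(-2 + V) (u(s, V) = -2 + (s - 1)/(V - 2) = -2 + (-1 + s)/(-2 + V))
(10*7)*u(6, 6) = (10*7)*((3 + 6 - 2*6)/(-2 + 6)) = 70*((3 + 6 - 12)/4) = 70*((¼)*(-3)) = 70*(-¾) = -105/2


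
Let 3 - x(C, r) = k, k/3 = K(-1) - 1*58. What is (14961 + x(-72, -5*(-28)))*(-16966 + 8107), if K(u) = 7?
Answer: -133921503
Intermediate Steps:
k = -153 (k = 3*(7 - 1*58) = 3*(7 - 58) = 3*(-51) = -153)
x(C, r) = 156 (x(C, r) = 3 - 1*(-153) = 3 + 153 = 156)
(14961 + x(-72, -5*(-28)))*(-16966 + 8107) = (14961 + 156)*(-16966 + 8107) = 15117*(-8859) = -133921503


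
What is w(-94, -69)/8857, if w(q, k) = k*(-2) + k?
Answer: 69/8857 ≈ 0.0077904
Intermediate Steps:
w(q, k) = -k (w(q, k) = -2*k + k = -k)
w(-94, -69)/8857 = -1*(-69)/8857 = 69*(1/8857) = 69/8857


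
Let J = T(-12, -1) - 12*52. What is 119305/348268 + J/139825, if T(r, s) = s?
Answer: 658566165/1947862924 ≈ 0.33810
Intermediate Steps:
J = -625 (J = -1 - 12*52 = -1 - 624 = -625)
119305/348268 + J/139825 = 119305/348268 - 625/139825 = 119305*(1/348268) - 625*1/139825 = 119305/348268 - 25/5593 = 658566165/1947862924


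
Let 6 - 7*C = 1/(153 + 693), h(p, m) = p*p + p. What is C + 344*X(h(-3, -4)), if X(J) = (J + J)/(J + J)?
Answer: 291749/846 ≈ 344.86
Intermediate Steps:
h(p, m) = p + p² (h(p, m) = p² + p = p + p²)
C = 725/846 (C = 6/7 - 1/(7*(153 + 693)) = 6/7 - ⅐/846 = 6/7 - ⅐*1/846 = 6/7 - 1/5922 = 725/846 ≈ 0.85697)
X(J) = 1 (X(J) = (2*J)/((2*J)) = (2*J)*(1/(2*J)) = 1)
C + 344*X(h(-3, -4)) = 725/846 + 344*1 = 725/846 + 344 = 291749/846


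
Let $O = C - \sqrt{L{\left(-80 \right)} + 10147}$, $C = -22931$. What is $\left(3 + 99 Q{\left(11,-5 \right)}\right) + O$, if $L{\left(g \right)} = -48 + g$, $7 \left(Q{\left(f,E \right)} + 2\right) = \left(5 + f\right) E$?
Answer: $- \frac{169802}{7} - \sqrt{10019} \approx -24358.0$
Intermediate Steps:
$Q{\left(f,E \right)} = -2 + \frac{E \left(5 + f\right)}{7}$ ($Q{\left(f,E \right)} = -2 + \frac{\left(5 + f\right) E}{7} = -2 + \frac{E \left(5 + f\right)}{7}$)
$O = -22931 - \sqrt{10019}$ ($O = -22931 - \sqrt{\left(-48 - 80\right) + 10147} = -22931 - \sqrt{-128 + 10147} = -22931 - \sqrt{10019} \approx -23031.0$)
$\left(3 + 99 Q{\left(11,-5 \right)}\right) + O = \left(3 + 99 \left(-2 + \frac{5}{7} \left(-5\right) + \frac{1}{7} \left(-5\right) 11\right)\right) - \left(22931 + \sqrt{10019}\right) = \left(3 + 99 \left(-2 - \frac{25}{7} - \frac{55}{7}\right)\right) - \left(22931 + \sqrt{10019}\right) = \left(3 + 99 \left(- \frac{94}{7}\right)\right) - \left(22931 + \sqrt{10019}\right) = \left(3 - \frac{9306}{7}\right) - \left(22931 + \sqrt{10019}\right) = - \frac{9285}{7} - \left(22931 + \sqrt{10019}\right) = - \frac{169802}{7} - \sqrt{10019}$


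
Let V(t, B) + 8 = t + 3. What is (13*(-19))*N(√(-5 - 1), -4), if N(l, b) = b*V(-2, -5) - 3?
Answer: -6175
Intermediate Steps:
V(t, B) = -5 + t (V(t, B) = -8 + (t + 3) = -8 + (3 + t) = -5 + t)
N(l, b) = -3 - 7*b (N(l, b) = b*(-5 - 2) - 3 = b*(-7) - 3 = -7*b - 3 = -3 - 7*b)
(13*(-19))*N(√(-5 - 1), -4) = (13*(-19))*(-3 - 7*(-4)) = -247*(-3 + 28) = -247*25 = -6175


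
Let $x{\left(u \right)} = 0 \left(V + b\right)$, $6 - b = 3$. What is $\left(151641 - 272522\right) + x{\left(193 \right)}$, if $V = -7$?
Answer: $-120881$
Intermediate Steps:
$b = 3$ ($b = 6 - 3 = 3$)
$x{\left(u \right)} = 0$ ($x{\left(u \right)} = 0 \left(-7 + 3\right) = 0 \left(-4\right) = 0$)
$\left(151641 - 272522\right) + x{\left(193 \right)} = \left(151641 - 272522\right) + 0 = -120881 + 0 = -120881$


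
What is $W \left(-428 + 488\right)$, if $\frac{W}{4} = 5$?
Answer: $1200$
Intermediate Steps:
$W = 20$ ($W = 4 \cdot 5 = 20$)
$W \left(-428 + 488\right) = 20 \left(-428 + 488\right) = 20 \cdot 60 = 1200$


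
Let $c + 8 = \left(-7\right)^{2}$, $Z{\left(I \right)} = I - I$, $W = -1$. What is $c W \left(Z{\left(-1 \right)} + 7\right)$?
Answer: $-287$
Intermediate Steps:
$Z{\left(I \right)} = 0$
$c = 41$ ($c = -8 + \left(-7\right)^{2} = -8 + 49 = 41$)
$c W \left(Z{\left(-1 \right)} + 7\right) = 41 \left(- (0 + 7)\right) = 41 \left(\left(-1\right) 7\right) = 41 \left(-7\right) = -287$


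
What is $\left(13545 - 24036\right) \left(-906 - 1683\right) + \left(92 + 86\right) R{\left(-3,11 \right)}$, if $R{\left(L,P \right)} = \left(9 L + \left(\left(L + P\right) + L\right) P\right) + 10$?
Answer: $27167963$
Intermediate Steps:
$R{\left(L,P \right)} = 10 + 9 L + P \left(P + 2 L\right)$ ($R{\left(L,P \right)} = \left(9 L + \left(P + 2 L\right) P\right) + 10 = \left(9 L + P \left(P + 2 L\right)\right) + 10 = 10 + 9 L + P \left(P + 2 L\right)$)
$\left(13545 - 24036\right) \left(-906 - 1683\right) + \left(92 + 86\right) R{\left(-3,11 \right)} = \left(13545 - 24036\right) \left(-906 - 1683\right) + \left(92 + 86\right) \left(10 + 11^{2} + 9 \left(-3\right) + 2 \left(-3\right) 11\right) = \left(-10491\right) \left(-2589\right) + 178 \left(10 + 121 - 27 - 66\right) = 27161199 + 178 \cdot 38 = 27161199 + 6764 = 27167963$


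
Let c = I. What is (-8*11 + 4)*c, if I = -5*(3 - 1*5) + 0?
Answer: -840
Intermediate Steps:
I = 10 (I = -5*(3 - 5) + 0 = -5*(-2) + 0 = 10 + 0 = 10)
c = 10
(-8*11 + 4)*c = (-8*11 + 4)*10 = (-88 + 4)*10 = -84*10 = -840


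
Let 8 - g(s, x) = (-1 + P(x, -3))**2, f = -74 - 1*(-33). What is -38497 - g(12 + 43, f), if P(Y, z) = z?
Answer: -38489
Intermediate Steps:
f = -41 (f = -74 + 33 = -41)
g(s, x) = -8 (g(s, x) = 8 - (-1 - 3)**2 = 8 - 1*(-4)**2 = 8 - 1*16 = 8 - 16 = -8)
-38497 - g(12 + 43, f) = -38497 - 1*(-8) = -38497 + 8 = -38489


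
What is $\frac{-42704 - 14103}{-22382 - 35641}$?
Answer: $\frac{56807}{58023} \approx 0.97904$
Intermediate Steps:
$\frac{-42704 - 14103}{-22382 - 35641} = - \frac{56807}{-58023} = \left(-56807\right) \left(- \frac{1}{58023}\right) = \frac{56807}{58023}$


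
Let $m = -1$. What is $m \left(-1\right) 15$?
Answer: $15$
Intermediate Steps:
$m \left(-1\right) 15 = \left(-1\right) \left(-1\right) 15 = 1 \cdot 15 = 15$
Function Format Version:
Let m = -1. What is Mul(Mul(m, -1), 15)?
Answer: 15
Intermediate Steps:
Mul(Mul(m, -1), 15) = Mul(Mul(-1, -1), 15) = Mul(1, 15) = 15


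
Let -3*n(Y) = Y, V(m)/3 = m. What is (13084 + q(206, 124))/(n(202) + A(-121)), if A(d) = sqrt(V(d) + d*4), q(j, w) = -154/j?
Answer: -816630450/4987981 - 133409925*I*sqrt(7)/4987981 ≈ -163.72 - 70.764*I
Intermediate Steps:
V(m) = 3*m
n(Y) = -Y/3
A(d) = sqrt(7)*sqrt(d) (A(d) = sqrt(3*d + d*4) = sqrt(3*d + 4*d) = sqrt(7*d) = sqrt(7)*sqrt(d))
(13084 + q(206, 124))/(n(202) + A(-121)) = (13084 - 154/206)/(-1/3*202 + sqrt(7)*sqrt(-121)) = (13084 - 154*1/206)/(-202/3 + sqrt(7)*(11*I)) = (13084 - 77/103)/(-202/3 + 11*I*sqrt(7)) = 1347575/(103*(-202/3 + 11*I*sqrt(7)))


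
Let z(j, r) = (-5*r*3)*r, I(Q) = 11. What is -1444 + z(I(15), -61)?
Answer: -57259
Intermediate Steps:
z(j, r) = -15*r² (z(j, r) = (-15*r)*r = -15*r²)
-1444 + z(I(15), -61) = -1444 - 15*(-61)² = -1444 - 15*3721 = -1444 - 55815 = -57259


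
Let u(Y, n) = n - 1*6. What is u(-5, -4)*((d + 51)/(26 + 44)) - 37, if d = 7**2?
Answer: -359/7 ≈ -51.286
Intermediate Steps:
d = 49
u(Y, n) = -6 + n (u(Y, n) = n - 6 = -6 + n)
u(-5, -4)*((d + 51)/(26 + 44)) - 37 = (-6 - 4)*((49 + 51)/(26 + 44)) - 37 = -1000/70 - 37 = -10*10/7 - 37 = -100/7 - 37 = -359/7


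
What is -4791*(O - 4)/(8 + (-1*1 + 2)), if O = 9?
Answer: -7985/3 ≈ -2661.7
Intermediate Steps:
-4791*(O - 4)/(8 + (-1*1 + 2)) = -4791*(9 - 4)/(8 + (-1*1 + 2)) = -23955/(8 + (-1 + 2)) = -23955/(8 + 1) = -23955/9 = -4791*5/9 = -7985/3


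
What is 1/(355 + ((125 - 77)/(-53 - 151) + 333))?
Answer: 17/11692 ≈ 0.0014540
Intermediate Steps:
1/(355 + ((125 - 77)/(-53 - 151) + 333)) = 1/(355 + (48/(-204) + 333)) = 1/(355 + (48*(-1/204) + 333)) = 1/(355 + (-4/17 + 333)) = 1/(355 + 5657/17) = 1/(11692/17) = 17/11692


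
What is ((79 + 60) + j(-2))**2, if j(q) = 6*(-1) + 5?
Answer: 19044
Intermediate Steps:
j(q) = -1 (j(q) = -6 + 5 = -1)
((79 + 60) + j(-2))**2 = ((79 + 60) - 1)**2 = (139 - 1)**2 = 138**2 = 19044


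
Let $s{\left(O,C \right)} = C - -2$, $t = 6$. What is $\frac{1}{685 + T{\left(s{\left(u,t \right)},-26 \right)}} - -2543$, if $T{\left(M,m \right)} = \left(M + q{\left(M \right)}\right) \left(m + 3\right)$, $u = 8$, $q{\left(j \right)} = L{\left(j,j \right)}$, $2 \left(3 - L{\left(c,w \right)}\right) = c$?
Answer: $\frac{1332533}{524} \approx 2543.0$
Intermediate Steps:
$L{\left(c,w \right)} = 3 - \frac{c}{2}$
$q{\left(j \right)} = 3 - \frac{j}{2}$
$s{\left(O,C \right)} = 2 + C$ ($s{\left(O,C \right)} = C + 2 = 2 + C$)
$T{\left(M,m \right)} = \left(3 + m\right) \left(3 + \frac{M}{2}\right)$ ($T{\left(M,m \right)} = \left(M - \left(-3 + \frac{M}{2}\right)\right) \left(m + 3\right) = \left(3 + \frac{M}{2}\right) \left(3 + m\right) = \left(3 + m\right) \left(3 + \frac{M}{2}\right)$)
$\frac{1}{685 + T{\left(s{\left(u,t \right)},-26 \right)}} - -2543 = \frac{1}{685 + \left(9 + 3 \left(-26\right) + \frac{3 \left(2 + 6\right)}{2} + \frac{1}{2} \left(2 + 6\right) \left(-26\right)\right)} - -2543 = \frac{1}{685 + \left(9 - 78 + \frac{3}{2} \cdot 8 + \frac{1}{2} \cdot 8 \left(-26\right)\right)} + 2543 = \frac{1}{685 + \left(9 - 78 + 12 - 104\right)} + 2543 = \frac{1}{685 - 161} + 2543 = \frac{1}{524} + 2543 = \frac{1332533}{524}$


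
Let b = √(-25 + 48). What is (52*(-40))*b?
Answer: -2080*√23 ≈ -9975.3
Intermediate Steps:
b = √23 ≈ 4.7958
(52*(-40))*b = (52*(-40))*√23 = -2080*√23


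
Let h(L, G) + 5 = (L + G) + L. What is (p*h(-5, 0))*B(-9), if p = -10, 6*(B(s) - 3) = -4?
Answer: 350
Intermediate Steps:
B(s) = 7/3 (B(s) = 3 + (⅙)*(-4) = 3 - ⅔ = 7/3)
h(L, G) = -5 + G + 2*L (h(L, G) = -5 + ((L + G) + L) = -5 + ((G + L) + L) = -5 + (G + 2*L) = -5 + G + 2*L)
(p*h(-5, 0))*B(-9) = -10*(-5 + 0 + 2*(-5))*(7/3) = -10*(-5 + 0 - 10)*(7/3) = -10*(-15)*(7/3) = 150*(7/3) = 350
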